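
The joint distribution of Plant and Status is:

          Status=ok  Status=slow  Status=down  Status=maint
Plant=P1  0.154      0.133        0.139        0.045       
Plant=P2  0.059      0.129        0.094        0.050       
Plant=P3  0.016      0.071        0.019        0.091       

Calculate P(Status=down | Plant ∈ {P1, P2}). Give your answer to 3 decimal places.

P(Plant=P1) = 0.154 + 0.133 + 0.139 + 0.045 = 0.471.
P(Plant=P2) = 0.059 + 0.129 + 0.094 + 0.050 = 0.332.
P(Plant ∈ {P1, P2}) = 0.471 + 0.332 = 0.803; P(Status=down, Plant ∈ {P1, P2}) = 0.139 + 0.094 = 0.233.
P(Status=down | Plant ∈ {P1, P2}) = 0.233/0.803 = 0.290.

0.290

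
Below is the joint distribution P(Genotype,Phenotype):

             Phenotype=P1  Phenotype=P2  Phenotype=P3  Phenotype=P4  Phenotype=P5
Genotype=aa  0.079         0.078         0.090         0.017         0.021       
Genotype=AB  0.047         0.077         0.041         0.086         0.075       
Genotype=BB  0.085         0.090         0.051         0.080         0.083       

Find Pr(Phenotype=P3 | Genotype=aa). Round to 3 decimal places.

P(Genotype=aa) = 0.079 + 0.078 + 0.090 + 0.017 + 0.021 = 0.285.
P(Phenotype=P3 | Genotype=aa) = 0.090/0.285 = 0.316.

0.316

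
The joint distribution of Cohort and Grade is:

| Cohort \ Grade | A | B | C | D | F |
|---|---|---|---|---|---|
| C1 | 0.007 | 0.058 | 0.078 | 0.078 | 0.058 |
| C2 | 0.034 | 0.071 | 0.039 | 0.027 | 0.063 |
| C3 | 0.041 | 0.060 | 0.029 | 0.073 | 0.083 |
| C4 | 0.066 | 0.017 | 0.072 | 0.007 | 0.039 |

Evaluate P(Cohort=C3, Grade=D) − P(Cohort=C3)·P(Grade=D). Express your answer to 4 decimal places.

P(Cohort=C3) = 0.041 + 0.060 + 0.029 + 0.073 + 0.083 = 0.286.
P(Grade=D) = 0.078 + 0.027 + 0.073 + 0.007 = 0.185.
P(Cohort=C3, Grade=D) − P(Cohort=C3)P(Grade=D) = 0.073 − 0.286×0.185 = 0.0201.

0.0201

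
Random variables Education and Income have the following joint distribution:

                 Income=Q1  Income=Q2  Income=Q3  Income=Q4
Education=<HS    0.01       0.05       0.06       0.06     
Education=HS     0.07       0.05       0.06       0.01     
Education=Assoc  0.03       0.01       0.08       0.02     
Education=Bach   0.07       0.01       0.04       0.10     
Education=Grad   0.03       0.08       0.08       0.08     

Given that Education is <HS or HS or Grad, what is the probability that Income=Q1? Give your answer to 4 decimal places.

0.1719

P(Education=<HS) = 0.01 + 0.05 + 0.06 + 0.06 = 0.18.
P(Education=HS) = 0.07 + 0.05 + 0.06 + 0.01 = 0.19.
P(Education=Grad) = 0.03 + 0.08 + 0.08 + 0.08 = 0.27.
P(Education ∈ {<HS, HS, Grad}) = 0.18 + 0.19 + 0.27 = 0.64; P(Income=Q1, Education ∈ {<HS, HS, Grad}) = 0.01 + 0.07 + 0.03 = 0.11.
P(Income=Q1 | Education ∈ {<HS, HS, Grad}) = 0.11/0.64 = 0.1719.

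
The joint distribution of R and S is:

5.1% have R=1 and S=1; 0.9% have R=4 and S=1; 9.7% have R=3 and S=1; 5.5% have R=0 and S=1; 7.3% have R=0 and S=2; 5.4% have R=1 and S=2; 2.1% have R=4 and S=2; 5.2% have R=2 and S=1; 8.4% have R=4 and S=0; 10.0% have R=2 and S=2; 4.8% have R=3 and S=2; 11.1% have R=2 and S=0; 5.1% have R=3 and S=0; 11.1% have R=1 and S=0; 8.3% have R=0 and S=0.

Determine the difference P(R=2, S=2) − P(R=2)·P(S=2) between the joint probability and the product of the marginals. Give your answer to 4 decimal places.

P(R=2) = 0.111 + 0.052 + 0.100 = 0.263.
P(S=2) = 0.073 + 0.054 + 0.100 + 0.048 + 0.021 = 0.296.
P(R=2, S=2) − P(R=2)P(S=2) = 0.100 − 0.263×0.296 = 0.0222.

0.0222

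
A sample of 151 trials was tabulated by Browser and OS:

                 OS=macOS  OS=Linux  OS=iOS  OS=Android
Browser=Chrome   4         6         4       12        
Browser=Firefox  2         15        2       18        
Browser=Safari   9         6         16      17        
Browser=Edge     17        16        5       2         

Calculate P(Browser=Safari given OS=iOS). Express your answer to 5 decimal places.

Total with OS=iOS: 4 + 2 + 16 + 5 = 27.
P(Browser=Safari | OS=iOS) = 16/27 = 0.59259.

0.59259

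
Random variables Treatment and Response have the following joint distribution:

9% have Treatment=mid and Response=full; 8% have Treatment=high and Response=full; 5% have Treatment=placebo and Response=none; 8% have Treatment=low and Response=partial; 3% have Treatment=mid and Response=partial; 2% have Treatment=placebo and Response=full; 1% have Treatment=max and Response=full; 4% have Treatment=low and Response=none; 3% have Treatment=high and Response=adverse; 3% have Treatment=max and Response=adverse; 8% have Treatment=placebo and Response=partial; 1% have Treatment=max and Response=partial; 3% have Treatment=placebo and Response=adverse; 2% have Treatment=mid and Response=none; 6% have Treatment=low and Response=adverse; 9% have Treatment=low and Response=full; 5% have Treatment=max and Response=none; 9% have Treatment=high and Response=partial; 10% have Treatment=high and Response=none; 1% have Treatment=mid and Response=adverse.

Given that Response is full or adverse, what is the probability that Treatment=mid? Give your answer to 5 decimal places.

0.22222

P(Response=full) = 0.02 + 0.09 + 0.09 + 0.08 + 0.01 = 0.29.
P(Response=adverse) = 0.03 + 0.06 + 0.01 + 0.03 + 0.03 = 0.16.
P(Response ∈ {full, adverse}) = 0.29 + 0.16 = 0.45; P(Treatment=mid, Response ∈ {full, adverse}) = 0.09 + 0.01 = 0.10.
P(Treatment=mid | Response ∈ {full, adverse}) = 0.10/0.45 = 0.22222.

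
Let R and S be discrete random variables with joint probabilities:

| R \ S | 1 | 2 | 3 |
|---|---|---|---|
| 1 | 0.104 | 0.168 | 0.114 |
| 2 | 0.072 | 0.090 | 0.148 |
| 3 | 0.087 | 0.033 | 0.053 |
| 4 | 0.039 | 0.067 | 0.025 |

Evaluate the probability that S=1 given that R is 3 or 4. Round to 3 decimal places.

0.414

P(R=3) = 0.087 + 0.033 + 0.053 = 0.173.
P(R=4) = 0.039 + 0.067 + 0.025 = 0.131.
P(R ∈ {3, 4}) = 0.173 + 0.131 = 0.304; P(S=1, R ∈ {3, 4}) = 0.087 + 0.039 = 0.126.
P(S=1 | R ∈ {3, 4}) = 0.126/0.304 = 0.414.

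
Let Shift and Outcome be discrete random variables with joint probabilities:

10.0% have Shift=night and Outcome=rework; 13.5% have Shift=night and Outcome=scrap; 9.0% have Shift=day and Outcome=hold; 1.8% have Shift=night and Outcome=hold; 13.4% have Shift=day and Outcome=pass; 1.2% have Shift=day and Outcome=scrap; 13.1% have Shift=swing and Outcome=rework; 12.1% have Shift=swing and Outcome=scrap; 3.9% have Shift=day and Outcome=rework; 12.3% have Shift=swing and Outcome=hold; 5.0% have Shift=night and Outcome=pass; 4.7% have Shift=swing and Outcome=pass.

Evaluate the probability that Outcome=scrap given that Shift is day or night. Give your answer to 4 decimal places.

P(Shift=day) = 0.134 + 0.039 + 0.012 + 0.090 = 0.275.
P(Shift=night) = 0.050 + 0.100 + 0.135 + 0.018 = 0.303.
P(Shift ∈ {day, night}) = 0.275 + 0.303 = 0.578; P(Outcome=scrap, Shift ∈ {day, night}) = 0.012 + 0.135 = 0.147.
P(Outcome=scrap | Shift ∈ {day, night}) = 0.147/0.578 = 0.2543.

0.2543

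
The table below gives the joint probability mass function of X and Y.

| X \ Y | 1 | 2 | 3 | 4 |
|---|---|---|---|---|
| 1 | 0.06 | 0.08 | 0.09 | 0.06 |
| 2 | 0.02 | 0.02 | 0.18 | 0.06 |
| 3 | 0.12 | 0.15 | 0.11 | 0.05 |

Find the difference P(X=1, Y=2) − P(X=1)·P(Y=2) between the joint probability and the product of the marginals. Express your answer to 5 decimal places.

P(X=1) = 0.06 + 0.08 + 0.09 + 0.06 = 0.29.
P(Y=2) = 0.08 + 0.02 + 0.15 = 0.25.
P(X=1, Y=2) − P(X=1)P(Y=2) = 0.08 − 0.29×0.25 = 0.00750.

0.00750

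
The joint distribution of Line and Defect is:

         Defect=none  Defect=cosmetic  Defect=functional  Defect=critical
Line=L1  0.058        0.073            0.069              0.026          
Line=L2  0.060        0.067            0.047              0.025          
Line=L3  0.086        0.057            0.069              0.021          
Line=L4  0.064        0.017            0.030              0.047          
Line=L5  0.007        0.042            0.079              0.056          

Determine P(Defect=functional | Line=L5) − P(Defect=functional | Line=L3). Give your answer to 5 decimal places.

P(Line=L5) = 0.007 + 0.042 + 0.079 + 0.056 = 0.184; P(Defect=functional | Line=L5) = 0.079/0.184 = 0.429348.
P(Line=L3) = 0.086 + 0.057 + 0.069 + 0.021 = 0.233; P(Defect=functional | Line=L3) = 0.069/0.233 = 0.296137.
Difference = 0.13321.

0.13321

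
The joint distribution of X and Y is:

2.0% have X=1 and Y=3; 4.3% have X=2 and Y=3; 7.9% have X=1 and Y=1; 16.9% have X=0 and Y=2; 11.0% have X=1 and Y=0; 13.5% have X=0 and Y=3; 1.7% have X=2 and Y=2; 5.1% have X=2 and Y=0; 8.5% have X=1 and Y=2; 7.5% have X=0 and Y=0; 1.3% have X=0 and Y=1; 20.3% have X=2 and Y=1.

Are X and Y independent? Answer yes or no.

P(X=2) = 0.314 and P(Y=1) = 0.295, so their product is 0.09263, but P(X=2, Y=1) = 0.203. Since these differ, X and Y are not independent.

no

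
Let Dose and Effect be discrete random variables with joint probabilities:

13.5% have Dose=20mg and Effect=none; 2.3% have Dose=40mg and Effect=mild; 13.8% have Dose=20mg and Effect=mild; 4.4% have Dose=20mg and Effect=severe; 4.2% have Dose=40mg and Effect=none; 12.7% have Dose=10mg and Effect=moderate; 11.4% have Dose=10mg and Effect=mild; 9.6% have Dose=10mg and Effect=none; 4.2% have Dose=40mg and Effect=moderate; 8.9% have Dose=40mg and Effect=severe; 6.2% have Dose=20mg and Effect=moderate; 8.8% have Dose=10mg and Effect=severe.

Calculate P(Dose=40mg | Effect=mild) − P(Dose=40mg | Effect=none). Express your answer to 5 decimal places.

-0.07021

P(Effect=mild) = 0.114 + 0.138 + 0.023 = 0.275; P(Dose=40mg | Effect=mild) = 0.023/0.275 = 0.083636.
P(Effect=none) = 0.096 + 0.135 + 0.042 = 0.273; P(Dose=40mg | Effect=none) = 0.042/0.273 = 0.153846.
Difference = -0.07021.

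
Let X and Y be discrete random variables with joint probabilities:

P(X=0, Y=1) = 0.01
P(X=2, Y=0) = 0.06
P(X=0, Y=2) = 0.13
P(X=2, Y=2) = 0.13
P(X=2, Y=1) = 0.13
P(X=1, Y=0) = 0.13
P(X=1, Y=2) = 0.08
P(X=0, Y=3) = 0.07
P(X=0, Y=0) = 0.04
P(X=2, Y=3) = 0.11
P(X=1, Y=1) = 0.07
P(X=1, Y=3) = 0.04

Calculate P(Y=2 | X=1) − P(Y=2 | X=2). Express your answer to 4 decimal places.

P(X=1) = 0.13 + 0.07 + 0.08 + 0.04 = 0.32; P(Y=2 | X=1) = 0.08/0.32 = 0.25000.
P(X=2) = 0.06 + 0.13 + 0.13 + 0.11 = 0.43; P(Y=2 | X=2) = 0.13/0.43 = 0.30233.
Difference = -0.0523.

-0.0523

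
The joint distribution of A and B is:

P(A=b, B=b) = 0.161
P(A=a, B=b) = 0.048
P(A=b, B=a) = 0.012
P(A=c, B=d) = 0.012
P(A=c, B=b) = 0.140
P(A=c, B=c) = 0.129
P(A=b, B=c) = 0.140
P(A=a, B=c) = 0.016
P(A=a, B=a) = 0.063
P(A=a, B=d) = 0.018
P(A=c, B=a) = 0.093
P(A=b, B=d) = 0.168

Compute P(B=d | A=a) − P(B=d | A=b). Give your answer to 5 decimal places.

P(A=a) = 0.063 + 0.048 + 0.016 + 0.018 = 0.145; P(B=d | A=a) = 0.018/0.145 = 0.124138.
P(A=b) = 0.012 + 0.161 + 0.140 + 0.168 = 0.481; P(B=d | A=b) = 0.168/0.481 = 0.349272.
Difference = -0.22513.

-0.22513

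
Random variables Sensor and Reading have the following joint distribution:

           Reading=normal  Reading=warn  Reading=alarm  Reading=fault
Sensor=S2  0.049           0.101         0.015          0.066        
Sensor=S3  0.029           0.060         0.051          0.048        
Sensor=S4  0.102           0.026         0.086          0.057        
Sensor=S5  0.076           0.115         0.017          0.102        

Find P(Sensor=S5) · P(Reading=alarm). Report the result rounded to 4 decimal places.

P(Sensor=S5) = 0.076 + 0.115 + 0.017 + 0.102 = 0.310.
P(Reading=alarm) = 0.015 + 0.051 + 0.086 + 0.017 = 0.169.
Product: 0.310 × 0.169 = 0.0524.

0.0524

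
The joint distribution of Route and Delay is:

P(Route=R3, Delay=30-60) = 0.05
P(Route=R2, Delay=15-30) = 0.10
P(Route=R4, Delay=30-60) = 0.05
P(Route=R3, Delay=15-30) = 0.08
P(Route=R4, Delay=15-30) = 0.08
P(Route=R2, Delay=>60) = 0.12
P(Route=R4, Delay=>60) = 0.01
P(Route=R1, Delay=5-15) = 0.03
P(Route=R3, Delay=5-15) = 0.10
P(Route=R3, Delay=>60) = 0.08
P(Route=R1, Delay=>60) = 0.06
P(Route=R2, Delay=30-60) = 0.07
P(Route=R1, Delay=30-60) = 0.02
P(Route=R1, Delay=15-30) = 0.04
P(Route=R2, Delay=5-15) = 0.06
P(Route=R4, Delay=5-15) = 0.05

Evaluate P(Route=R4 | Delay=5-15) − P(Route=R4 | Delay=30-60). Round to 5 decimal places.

P(Delay=5-15) = 0.03 + 0.06 + 0.10 + 0.05 = 0.24; P(Route=R4 | Delay=5-15) = 0.05/0.24 = 0.208333.
P(Delay=30-60) = 0.02 + 0.07 + 0.05 + 0.05 = 0.19; P(Route=R4 | Delay=30-60) = 0.05/0.19 = 0.263158.
Difference = -0.05482.

-0.05482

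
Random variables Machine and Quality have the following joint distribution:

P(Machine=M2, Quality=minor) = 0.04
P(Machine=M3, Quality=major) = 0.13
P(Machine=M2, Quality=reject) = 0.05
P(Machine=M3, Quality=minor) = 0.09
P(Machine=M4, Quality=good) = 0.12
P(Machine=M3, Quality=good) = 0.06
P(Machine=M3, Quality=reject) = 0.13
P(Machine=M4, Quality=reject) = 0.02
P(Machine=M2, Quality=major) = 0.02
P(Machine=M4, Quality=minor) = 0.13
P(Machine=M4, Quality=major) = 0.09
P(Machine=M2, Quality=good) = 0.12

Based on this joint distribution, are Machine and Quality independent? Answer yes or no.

no

P(Machine=M3) = 0.41 and P(Quality=good) = 0.30, so their product is 0.1230, but P(Machine=M3, Quality=good) = 0.06. Since these differ, Machine and Quality are not independent.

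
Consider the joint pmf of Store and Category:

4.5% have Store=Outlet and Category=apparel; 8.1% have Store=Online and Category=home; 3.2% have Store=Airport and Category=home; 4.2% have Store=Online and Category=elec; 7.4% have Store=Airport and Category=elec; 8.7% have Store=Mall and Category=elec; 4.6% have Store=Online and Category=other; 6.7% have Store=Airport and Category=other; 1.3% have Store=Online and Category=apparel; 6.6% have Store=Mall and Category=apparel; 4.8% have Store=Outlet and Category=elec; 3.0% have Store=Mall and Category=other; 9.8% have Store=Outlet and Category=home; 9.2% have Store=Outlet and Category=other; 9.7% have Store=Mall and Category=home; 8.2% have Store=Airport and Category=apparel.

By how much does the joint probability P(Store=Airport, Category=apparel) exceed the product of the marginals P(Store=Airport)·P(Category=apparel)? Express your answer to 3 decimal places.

0.029

P(Store=Airport) = 0.082 + 0.074 + 0.032 + 0.067 = 0.255.
P(Category=apparel) = 0.066 + 0.082 + 0.045 + 0.013 = 0.206.
P(Store=Airport, Category=apparel) − P(Store=Airport)P(Category=apparel) = 0.082 − 0.255×0.206 = 0.029.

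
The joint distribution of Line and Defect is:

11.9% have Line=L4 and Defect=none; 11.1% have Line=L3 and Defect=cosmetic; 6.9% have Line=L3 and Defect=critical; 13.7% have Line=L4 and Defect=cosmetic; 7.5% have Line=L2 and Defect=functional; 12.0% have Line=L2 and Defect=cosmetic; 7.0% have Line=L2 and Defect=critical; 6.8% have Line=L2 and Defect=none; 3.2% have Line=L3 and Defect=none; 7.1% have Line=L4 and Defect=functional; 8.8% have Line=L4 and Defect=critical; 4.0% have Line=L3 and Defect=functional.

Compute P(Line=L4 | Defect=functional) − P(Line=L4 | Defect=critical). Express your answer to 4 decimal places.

-0.0059

P(Defect=functional) = 0.075 + 0.040 + 0.071 = 0.186; P(Line=L4 | Defect=functional) = 0.071/0.186 = 0.38172.
P(Defect=critical) = 0.070 + 0.069 + 0.088 = 0.227; P(Line=L4 | Defect=critical) = 0.088/0.227 = 0.38767.
Difference = -0.0059.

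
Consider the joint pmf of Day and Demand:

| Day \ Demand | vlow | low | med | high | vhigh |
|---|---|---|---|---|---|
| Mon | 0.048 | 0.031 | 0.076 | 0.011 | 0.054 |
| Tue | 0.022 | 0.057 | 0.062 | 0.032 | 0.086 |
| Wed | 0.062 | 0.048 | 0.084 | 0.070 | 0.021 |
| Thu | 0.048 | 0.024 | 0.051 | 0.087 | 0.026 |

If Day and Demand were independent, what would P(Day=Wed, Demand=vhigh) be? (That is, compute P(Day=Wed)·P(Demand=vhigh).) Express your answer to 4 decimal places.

P(Day=Wed) = 0.062 + 0.048 + 0.084 + 0.070 + 0.021 = 0.285.
P(Demand=vhigh) = 0.054 + 0.086 + 0.021 + 0.026 = 0.187.
Product: 0.285 × 0.187 = 0.0533.

0.0533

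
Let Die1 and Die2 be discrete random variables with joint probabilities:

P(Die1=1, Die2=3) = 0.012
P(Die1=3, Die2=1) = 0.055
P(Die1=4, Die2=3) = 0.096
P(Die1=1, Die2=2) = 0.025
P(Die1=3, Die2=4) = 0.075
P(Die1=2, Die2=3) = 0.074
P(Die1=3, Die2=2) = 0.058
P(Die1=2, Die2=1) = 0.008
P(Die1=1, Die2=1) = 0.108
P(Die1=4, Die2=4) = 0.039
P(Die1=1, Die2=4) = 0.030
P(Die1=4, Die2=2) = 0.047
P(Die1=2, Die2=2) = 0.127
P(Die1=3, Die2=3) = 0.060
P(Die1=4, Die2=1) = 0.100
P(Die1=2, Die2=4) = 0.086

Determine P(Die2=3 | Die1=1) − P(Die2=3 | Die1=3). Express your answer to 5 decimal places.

P(Die1=1) = 0.108 + 0.025 + 0.012 + 0.030 = 0.175; P(Die2=3 | Die1=1) = 0.012/0.175 = 0.068571.
P(Die1=3) = 0.055 + 0.058 + 0.060 + 0.075 = 0.248; P(Die2=3 | Die1=3) = 0.060/0.248 = 0.241935.
Difference = -0.17336.

-0.17336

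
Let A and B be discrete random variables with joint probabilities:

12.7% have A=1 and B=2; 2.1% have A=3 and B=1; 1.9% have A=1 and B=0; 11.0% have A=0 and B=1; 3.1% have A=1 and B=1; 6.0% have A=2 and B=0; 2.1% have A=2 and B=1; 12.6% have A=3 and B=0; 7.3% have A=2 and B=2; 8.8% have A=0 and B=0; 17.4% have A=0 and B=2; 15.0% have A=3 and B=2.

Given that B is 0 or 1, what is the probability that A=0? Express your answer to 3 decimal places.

P(B=0) = 0.088 + 0.019 + 0.060 + 0.126 = 0.293.
P(B=1) = 0.110 + 0.031 + 0.021 + 0.021 = 0.183.
P(B ∈ {0, 1}) = 0.293 + 0.183 = 0.476; P(A=0, B ∈ {0, 1}) = 0.088 + 0.110 = 0.198.
P(A=0 | B ∈ {0, 1}) = 0.198/0.476 = 0.416.

0.416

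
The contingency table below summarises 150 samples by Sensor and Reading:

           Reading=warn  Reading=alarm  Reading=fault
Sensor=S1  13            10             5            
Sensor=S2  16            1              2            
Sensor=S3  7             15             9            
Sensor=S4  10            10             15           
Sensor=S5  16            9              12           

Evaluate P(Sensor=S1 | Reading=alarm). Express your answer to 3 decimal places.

0.222

Total with Reading=alarm: 10 + 1 + 15 + 10 + 9 = 45.
P(Sensor=S1 | Reading=alarm) = 10/45 = 0.222.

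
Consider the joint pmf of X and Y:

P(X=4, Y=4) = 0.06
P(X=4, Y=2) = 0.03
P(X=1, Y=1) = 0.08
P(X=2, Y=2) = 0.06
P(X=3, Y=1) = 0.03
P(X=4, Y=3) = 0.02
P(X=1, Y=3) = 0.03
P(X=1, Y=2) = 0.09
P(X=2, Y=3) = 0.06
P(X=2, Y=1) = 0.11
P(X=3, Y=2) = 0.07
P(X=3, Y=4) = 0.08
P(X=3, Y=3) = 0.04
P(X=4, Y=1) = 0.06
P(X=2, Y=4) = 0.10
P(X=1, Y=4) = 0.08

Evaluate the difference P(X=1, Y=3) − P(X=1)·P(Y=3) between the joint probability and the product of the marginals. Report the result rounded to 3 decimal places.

-0.012

P(X=1) = 0.08 + 0.09 + 0.03 + 0.08 = 0.28.
P(Y=3) = 0.03 + 0.06 + 0.04 + 0.02 = 0.15.
P(X=1, Y=3) − P(X=1)P(Y=3) = 0.03 − 0.28×0.15 = -0.012.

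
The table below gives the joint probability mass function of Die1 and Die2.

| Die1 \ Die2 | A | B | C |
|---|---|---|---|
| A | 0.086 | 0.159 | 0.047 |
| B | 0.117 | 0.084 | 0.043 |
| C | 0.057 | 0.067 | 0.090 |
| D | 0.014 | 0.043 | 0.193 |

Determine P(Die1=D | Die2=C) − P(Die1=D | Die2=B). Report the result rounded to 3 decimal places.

0.396

P(Die2=C) = 0.047 + 0.043 + 0.090 + 0.193 = 0.373; P(Die1=D | Die2=C) = 0.193/0.373 = 0.5174.
P(Die2=B) = 0.159 + 0.084 + 0.067 + 0.043 = 0.353; P(Die1=D | Die2=B) = 0.043/0.353 = 0.1218.
Difference = 0.396.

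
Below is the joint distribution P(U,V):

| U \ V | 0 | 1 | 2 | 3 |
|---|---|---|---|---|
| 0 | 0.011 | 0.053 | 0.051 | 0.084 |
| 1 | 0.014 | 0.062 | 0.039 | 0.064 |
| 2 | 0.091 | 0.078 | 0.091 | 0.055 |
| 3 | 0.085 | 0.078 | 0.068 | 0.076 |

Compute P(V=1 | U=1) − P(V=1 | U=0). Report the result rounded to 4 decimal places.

P(U=1) = 0.014 + 0.062 + 0.039 + 0.064 = 0.179; P(V=1 | U=1) = 0.062/0.179 = 0.34637.
P(U=0) = 0.011 + 0.053 + 0.051 + 0.084 = 0.199; P(V=1 | U=0) = 0.053/0.199 = 0.26633.
Difference = 0.0800.

0.0800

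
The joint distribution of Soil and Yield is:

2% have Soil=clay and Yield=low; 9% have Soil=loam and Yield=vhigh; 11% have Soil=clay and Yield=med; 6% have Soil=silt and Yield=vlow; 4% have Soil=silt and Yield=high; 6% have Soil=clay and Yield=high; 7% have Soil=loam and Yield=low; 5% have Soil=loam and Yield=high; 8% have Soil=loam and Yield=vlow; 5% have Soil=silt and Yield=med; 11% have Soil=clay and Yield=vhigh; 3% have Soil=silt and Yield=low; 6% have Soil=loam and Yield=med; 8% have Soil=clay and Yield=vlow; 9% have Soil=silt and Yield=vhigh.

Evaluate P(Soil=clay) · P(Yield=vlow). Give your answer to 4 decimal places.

P(Soil=clay) = 0.08 + 0.02 + 0.11 + 0.06 + 0.11 = 0.38.
P(Yield=vlow) = 0.08 + 0.08 + 0.06 = 0.22.
Product: 0.38 × 0.22 = 0.0836.

0.0836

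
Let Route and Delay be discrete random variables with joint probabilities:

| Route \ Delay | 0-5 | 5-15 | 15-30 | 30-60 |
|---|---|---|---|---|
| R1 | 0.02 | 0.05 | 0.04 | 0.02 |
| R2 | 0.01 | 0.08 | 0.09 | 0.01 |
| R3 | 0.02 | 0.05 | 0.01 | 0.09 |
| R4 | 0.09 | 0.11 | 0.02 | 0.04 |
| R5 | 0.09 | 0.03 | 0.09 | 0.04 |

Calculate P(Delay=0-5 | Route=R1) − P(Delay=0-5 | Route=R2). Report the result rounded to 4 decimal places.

P(Route=R1) = 0.02 + 0.05 + 0.04 + 0.02 = 0.13; P(Delay=0-5 | Route=R1) = 0.02/0.13 = 0.15385.
P(Route=R2) = 0.01 + 0.08 + 0.09 + 0.01 = 0.19; P(Delay=0-5 | Route=R2) = 0.01/0.19 = 0.05263.
Difference = 0.1012.

0.1012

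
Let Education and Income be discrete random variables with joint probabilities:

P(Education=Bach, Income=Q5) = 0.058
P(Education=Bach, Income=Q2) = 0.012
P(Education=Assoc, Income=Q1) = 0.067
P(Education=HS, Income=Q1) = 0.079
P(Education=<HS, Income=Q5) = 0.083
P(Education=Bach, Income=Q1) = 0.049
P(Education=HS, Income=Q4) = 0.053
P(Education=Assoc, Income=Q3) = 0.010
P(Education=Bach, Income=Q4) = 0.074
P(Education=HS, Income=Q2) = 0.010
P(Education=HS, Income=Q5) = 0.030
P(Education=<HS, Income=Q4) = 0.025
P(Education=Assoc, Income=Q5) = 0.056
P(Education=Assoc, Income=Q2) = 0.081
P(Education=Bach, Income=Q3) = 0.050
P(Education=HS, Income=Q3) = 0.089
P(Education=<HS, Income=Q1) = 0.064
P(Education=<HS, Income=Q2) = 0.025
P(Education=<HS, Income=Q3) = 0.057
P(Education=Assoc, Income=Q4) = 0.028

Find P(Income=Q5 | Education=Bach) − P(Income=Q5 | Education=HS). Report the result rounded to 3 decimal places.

P(Education=Bach) = 0.049 + 0.012 + 0.050 + 0.074 + 0.058 = 0.243; P(Income=Q5 | Education=Bach) = 0.058/0.243 = 0.2387.
P(Education=HS) = 0.079 + 0.010 + 0.089 + 0.053 + 0.030 = 0.261; P(Income=Q5 | Education=HS) = 0.030/0.261 = 0.1149.
Difference = 0.124.

0.124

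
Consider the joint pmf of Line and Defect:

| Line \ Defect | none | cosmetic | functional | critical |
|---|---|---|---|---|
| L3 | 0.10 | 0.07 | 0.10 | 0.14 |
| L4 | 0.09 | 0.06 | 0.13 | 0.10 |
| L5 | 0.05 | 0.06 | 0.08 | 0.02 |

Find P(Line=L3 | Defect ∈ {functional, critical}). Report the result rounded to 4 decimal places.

P(Defect=functional) = 0.10 + 0.13 + 0.08 = 0.31.
P(Defect=critical) = 0.14 + 0.10 + 0.02 = 0.26.
P(Defect ∈ {functional, critical}) = 0.31 + 0.26 = 0.57; P(Line=L3, Defect ∈ {functional, critical}) = 0.10 + 0.14 = 0.24.
P(Line=L3 | Defect ∈ {functional, critical}) = 0.24/0.57 = 0.4211.

0.4211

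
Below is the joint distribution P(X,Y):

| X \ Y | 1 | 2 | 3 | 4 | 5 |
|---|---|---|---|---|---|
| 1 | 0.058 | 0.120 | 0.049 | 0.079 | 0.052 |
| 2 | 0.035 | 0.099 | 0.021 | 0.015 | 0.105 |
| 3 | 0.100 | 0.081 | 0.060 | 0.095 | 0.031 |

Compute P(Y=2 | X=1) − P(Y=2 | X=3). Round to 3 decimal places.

0.114

P(X=1) = 0.058 + 0.120 + 0.049 + 0.079 + 0.052 = 0.358; P(Y=2 | X=1) = 0.120/0.358 = 0.3352.
P(X=3) = 0.100 + 0.081 + 0.060 + 0.095 + 0.031 = 0.367; P(Y=2 | X=3) = 0.081/0.367 = 0.2207.
Difference = 0.114.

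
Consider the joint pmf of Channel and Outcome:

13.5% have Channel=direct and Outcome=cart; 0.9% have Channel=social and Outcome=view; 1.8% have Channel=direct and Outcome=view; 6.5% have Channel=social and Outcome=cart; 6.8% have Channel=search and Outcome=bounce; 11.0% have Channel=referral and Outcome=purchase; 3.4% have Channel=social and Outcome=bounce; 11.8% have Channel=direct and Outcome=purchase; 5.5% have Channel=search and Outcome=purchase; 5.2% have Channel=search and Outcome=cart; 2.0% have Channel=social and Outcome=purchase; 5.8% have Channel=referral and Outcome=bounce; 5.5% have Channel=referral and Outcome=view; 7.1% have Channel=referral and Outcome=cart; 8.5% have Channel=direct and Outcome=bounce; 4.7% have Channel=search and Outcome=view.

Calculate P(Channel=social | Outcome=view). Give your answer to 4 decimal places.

0.0698

P(Outcome=view) = 0.047 + 0.009 + 0.018 + 0.055 = 0.129.
P(Channel=social | Outcome=view) = 0.009/0.129 = 0.0698.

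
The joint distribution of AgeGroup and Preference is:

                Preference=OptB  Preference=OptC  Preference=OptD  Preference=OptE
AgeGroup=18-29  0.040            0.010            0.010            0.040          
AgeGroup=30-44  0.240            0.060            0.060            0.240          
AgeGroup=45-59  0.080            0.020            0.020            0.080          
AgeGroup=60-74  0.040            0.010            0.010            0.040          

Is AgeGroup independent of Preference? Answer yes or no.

yes

Every cell satisfies P(AgeGroup,Preference) = P(AgeGroup)·P(Preference). For instance P(AgeGroup=30-44) = 0.600, P(Preference=OptE) = 0.400, and 0.600×0.400 = 0.240 matches the joint entry. So AgeGroup and Preference are independent.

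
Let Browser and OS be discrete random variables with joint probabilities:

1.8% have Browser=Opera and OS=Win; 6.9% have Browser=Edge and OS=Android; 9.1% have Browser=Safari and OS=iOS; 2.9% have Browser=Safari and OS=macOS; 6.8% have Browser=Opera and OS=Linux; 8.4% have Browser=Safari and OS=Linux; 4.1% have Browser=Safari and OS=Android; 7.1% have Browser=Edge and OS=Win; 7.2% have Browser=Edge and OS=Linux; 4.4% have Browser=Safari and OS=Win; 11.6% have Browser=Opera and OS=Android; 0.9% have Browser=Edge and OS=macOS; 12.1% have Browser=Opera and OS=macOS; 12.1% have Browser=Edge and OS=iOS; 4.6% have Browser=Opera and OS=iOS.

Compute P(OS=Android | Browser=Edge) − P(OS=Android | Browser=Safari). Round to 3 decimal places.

0.060

P(Browser=Edge) = 0.071 + 0.009 + 0.072 + 0.121 + 0.069 = 0.342; P(OS=Android | Browser=Edge) = 0.069/0.342 = 0.2018.
P(Browser=Safari) = 0.044 + 0.029 + 0.084 + 0.091 + 0.041 = 0.289; P(OS=Android | Browser=Safari) = 0.041/0.289 = 0.1419.
Difference = 0.060.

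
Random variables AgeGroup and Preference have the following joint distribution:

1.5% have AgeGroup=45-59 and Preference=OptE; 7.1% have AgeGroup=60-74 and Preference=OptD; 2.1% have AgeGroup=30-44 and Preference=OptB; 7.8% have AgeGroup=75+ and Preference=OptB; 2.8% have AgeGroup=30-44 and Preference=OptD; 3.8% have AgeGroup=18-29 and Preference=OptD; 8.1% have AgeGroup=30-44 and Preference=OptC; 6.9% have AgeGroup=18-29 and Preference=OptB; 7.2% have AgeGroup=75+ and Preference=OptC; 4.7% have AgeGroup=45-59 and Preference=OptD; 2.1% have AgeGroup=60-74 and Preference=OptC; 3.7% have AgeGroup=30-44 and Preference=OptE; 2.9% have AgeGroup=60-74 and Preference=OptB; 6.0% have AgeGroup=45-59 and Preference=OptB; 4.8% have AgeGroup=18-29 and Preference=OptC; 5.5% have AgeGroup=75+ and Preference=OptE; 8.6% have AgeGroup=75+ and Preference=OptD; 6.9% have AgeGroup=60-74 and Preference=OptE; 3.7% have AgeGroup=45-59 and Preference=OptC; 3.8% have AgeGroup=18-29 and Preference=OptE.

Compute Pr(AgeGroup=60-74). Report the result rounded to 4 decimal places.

P(AgeGroup=60-74) = 0.029 + 0.021 + 0.071 + 0.069 = 0.190.

0.1900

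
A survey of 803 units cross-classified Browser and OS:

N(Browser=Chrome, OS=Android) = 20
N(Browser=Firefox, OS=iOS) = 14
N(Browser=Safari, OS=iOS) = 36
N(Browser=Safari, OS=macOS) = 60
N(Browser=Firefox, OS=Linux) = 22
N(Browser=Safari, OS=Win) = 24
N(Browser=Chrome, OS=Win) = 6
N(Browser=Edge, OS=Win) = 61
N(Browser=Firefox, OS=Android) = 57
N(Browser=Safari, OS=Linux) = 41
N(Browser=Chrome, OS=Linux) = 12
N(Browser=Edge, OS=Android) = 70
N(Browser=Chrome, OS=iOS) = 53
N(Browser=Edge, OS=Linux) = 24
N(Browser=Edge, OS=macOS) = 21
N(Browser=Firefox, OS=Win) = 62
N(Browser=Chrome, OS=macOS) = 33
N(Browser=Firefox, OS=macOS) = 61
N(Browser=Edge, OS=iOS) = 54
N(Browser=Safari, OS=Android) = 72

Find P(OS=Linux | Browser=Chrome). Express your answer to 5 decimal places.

Total with Browser=Chrome: 6 + 33 + 12 + 53 + 20 = 124.
P(OS=Linux | Browser=Chrome) = 12/124 = 0.09677.

0.09677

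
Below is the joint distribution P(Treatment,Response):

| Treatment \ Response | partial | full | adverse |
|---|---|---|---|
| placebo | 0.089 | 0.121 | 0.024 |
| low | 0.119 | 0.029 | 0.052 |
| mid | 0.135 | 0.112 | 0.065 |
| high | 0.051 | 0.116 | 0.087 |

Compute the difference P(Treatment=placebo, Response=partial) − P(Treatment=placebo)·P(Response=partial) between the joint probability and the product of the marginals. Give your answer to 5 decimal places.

P(Treatment=placebo) = 0.089 + 0.121 + 0.024 = 0.234.
P(Response=partial) = 0.089 + 0.119 + 0.135 + 0.051 = 0.394.
P(Treatment=placebo, Response=partial) − P(Treatment=placebo)P(Response=partial) = 0.089 − 0.234×0.394 = -0.00320.

-0.00320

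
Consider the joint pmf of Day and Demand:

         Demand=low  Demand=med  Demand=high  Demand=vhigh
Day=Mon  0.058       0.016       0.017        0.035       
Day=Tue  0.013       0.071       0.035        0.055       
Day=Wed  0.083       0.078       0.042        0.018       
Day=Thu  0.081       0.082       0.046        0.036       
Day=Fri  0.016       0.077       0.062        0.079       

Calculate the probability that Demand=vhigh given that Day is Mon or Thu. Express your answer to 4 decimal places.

0.1914

P(Day=Mon) = 0.058 + 0.016 + 0.017 + 0.035 = 0.126.
P(Day=Thu) = 0.081 + 0.082 + 0.046 + 0.036 = 0.245.
P(Day ∈ {Mon, Thu}) = 0.126 + 0.245 = 0.371; P(Demand=vhigh, Day ∈ {Mon, Thu}) = 0.035 + 0.036 = 0.071.
P(Demand=vhigh | Day ∈ {Mon, Thu}) = 0.071/0.371 = 0.1914.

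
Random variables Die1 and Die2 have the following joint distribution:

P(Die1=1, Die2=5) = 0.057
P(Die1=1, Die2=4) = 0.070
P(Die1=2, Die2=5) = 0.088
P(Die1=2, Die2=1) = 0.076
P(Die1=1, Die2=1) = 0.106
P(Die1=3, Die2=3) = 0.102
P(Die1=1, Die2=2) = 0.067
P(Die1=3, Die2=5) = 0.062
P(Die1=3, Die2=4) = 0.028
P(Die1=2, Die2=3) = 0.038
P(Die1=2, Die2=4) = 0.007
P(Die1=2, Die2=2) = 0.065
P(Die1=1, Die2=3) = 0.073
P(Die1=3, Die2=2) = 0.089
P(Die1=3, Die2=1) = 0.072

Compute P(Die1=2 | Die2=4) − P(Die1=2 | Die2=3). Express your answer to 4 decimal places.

P(Die2=4) = 0.070 + 0.007 + 0.028 = 0.105; P(Die1=2 | Die2=4) = 0.007/0.105 = 0.06667.
P(Die2=3) = 0.073 + 0.038 + 0.102 = 0.213; P(Die1=2 | Die2=3) = 0.038/0.213 = 0.17840.
Difference = -0.1117.

-0.1117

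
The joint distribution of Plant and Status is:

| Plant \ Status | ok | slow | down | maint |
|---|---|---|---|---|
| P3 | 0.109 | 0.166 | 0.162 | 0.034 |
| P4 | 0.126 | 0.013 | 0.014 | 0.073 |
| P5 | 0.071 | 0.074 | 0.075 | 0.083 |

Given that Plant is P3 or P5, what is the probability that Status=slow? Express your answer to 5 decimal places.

P(Plant=P3) = 0.109 + 0.166 + 0.162 + 0.034 = 0.471.
P(Plant=P5) = 0.071 + 0.074 + 0.075 + 0.083 = 0.303.
P(Plant ∈ {P3, P5}) = 0.471 + 0.303 = 0.774; P(Status=slow, Plant ∈ {P3, P5}) = 0.166 + 0.074 = 0.240.
P(Status=slow | Plant ∈ {P3, P5}) = 0.240/0.774 = 0.31008.

0.31008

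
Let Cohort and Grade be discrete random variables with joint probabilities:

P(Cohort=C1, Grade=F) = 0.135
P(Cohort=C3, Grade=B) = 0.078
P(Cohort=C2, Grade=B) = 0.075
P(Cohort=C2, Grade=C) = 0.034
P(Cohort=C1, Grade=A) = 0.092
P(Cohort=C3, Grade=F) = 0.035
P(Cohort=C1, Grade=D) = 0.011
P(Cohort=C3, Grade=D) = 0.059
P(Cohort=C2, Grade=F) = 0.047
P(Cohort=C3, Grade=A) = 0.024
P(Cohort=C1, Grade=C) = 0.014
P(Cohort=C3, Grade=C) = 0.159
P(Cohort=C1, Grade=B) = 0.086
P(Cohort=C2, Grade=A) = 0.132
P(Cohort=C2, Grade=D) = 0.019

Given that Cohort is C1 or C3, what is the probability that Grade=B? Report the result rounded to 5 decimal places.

0.23665

P(Cohort=C1) = 0.092 + 0.086 + 0.014 + 0.011 + 0.135 = 0.338.
P(Cohort=C3) = 0.024 + 0.078 + 0.159 + 0.059 + 0.035 = 0.355.
P(Cohort ∈ {C1, C3}) = 0.338 + 0.355 = 0.693; P(Grade=B, Cohort ∈ {C1, C3}) = 0.086 + 0.078 = 0.164.
P(Grade=B | Cohort ∈ {C1, C3}) = 0.164/0.693 = 0.23665.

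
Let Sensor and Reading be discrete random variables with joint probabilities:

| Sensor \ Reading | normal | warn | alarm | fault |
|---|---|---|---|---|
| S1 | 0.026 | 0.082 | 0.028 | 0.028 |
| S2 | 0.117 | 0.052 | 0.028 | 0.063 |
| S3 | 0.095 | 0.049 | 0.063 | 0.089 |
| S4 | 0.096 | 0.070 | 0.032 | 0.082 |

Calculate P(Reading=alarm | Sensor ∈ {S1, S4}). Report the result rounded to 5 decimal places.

P(Sensor=S1) = 0.026 + 0.082 + 0.028 + 0.028 = 0.164.
P(Sensor=S4) = 0.096 + 0.070 + 0.032 + 0.082 = 0.280.
P(Sensor ∈ {S1, S4}) = 0.164 + 0.280 = 0.444; P(Reading=alarm, Sensor ∈ {S1, S4}) = 0.028 + 0.032 = 0.060.
P(Reading=alarm | Sensor ∈ {S1, S4}) = 0.060/0.444 = 0.13514.

0.13514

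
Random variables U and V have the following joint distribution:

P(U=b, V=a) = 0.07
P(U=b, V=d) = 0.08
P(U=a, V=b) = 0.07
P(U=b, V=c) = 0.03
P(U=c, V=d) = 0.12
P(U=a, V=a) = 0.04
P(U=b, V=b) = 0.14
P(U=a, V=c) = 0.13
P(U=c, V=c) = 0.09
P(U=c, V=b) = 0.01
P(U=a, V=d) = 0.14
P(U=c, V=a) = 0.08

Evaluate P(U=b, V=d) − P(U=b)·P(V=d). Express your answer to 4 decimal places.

P(U=b) = 0.07 + 0.14 + 0.03 + 0.08 = 0.32.
P(V=d) = 0.14 + 0.08 + 0.12 = 0.34.
P(U=b, V=d) − P(U=b)P(V=d) = 0.08 − 0.32×0.34 = -0.0288.

-0.0288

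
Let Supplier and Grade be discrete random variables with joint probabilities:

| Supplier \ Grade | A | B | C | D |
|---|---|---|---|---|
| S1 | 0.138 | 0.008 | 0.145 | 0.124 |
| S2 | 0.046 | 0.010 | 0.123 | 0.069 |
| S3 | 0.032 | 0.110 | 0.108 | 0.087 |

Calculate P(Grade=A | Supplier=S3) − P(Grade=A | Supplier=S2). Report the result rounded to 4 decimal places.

-0.0905

P(Supplier=S3) = 0.032 + 0.110 + 0.108 + 0.087 = 0.337; P(Grade=A | Supplier=S3) = 0.032/0.337 = 0.09496.
P(Supplier=S2) = 0.046 + 0.010 + 0.123 + 0.069 = 0.248; P(Grade=A | Supplier=S2) = 0.046/0.248 = 0.18548.
Difference = -0.0905.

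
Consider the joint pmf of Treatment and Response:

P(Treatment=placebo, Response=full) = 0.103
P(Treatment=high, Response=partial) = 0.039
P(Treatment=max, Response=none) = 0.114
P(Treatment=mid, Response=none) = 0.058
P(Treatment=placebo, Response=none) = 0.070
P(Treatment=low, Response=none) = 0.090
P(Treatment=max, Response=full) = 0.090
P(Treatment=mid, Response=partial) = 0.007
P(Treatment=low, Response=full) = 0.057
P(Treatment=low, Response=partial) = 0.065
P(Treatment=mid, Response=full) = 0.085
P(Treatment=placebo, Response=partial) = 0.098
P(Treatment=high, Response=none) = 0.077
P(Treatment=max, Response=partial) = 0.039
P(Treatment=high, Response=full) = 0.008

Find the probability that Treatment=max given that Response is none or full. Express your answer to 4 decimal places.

P(Response=none) = 0.070 + 0.090 + 0.058 + 0.077 + 0.114 = 0.409.
P(Response=full) = 0.103 + 0.057 + 0.085 + 0.008 + 0.090 = 0.343.
P(Response ∈ {none, full}) = 0.409 + 0.343 = 0.752; P(Treatment=max, Response ∈ {none, full}) = 0.114 + 0.090 = 0.204.
P(Treatment=max | Response ∈ {none, full}) = 0.204/0.752 = 0.2713.

0.2713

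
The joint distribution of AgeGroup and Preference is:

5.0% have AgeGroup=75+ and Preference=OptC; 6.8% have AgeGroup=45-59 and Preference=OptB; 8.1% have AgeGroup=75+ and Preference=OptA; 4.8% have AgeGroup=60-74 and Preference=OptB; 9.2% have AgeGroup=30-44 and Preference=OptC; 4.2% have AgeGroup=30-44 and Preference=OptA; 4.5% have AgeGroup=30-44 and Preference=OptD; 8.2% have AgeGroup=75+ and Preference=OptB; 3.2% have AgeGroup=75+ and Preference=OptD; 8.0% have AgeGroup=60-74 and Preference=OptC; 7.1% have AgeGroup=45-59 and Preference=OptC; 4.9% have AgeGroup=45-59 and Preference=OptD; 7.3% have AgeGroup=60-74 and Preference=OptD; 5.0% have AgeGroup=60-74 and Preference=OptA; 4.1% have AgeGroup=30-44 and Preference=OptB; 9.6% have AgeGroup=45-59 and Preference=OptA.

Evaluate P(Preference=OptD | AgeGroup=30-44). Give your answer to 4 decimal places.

0.2045

P(AgeGroup=30-44) = 0.042 + 0.041 + 0.092 + 0.045 = 0.220.
P(Preference=OptD | AgeGroup=30-44) = 0.045/0.220 = 0.2045.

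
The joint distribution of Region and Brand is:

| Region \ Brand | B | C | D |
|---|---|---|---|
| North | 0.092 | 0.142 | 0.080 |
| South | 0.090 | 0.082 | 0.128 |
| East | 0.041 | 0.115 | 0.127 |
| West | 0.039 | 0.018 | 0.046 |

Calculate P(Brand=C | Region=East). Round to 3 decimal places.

0.406

P(Region=East) = 0.041 + 0.115 + 0.127 = 0.283.
P(Brand=C | Region=East) = 0.115/0.283 = 0.406.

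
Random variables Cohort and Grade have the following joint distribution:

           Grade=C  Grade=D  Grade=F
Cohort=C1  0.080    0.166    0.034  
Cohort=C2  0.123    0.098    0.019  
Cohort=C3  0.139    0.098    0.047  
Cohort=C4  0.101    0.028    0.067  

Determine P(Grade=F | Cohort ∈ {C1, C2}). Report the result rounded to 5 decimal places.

0.10192

P(Cohort=C1) = 0.080 + 0.166 + 0.034 = 0.280.
P(Cohort=C2) = 0.123 + 0.098 + 0.019 = 0.240.
P(Cohort ∈ {C1, C2}) = 0.280 + 0.240 = 0.520; P(Grade=F, Cohort ∈ {C1, C2}) = 0.034 + 0.019 = 0.053.
P(Grade=F | Cohort ∈ {C1, C2}) = 0.053/0.520 = 0.10192.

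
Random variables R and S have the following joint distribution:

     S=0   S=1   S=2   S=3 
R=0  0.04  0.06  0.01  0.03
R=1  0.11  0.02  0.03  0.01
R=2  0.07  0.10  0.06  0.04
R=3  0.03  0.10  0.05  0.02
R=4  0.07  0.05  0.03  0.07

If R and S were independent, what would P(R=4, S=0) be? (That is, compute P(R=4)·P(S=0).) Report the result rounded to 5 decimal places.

P(R=4) = 0.07 + 0.05 + 0.03 + 0.07 = 0.22.
P(S=0) = 0.04 + 0.11 + 0.07 + 0.03 + 0.07 = 0.32.
Product: 0.22 × 0.32 = 0.07040.

0.07040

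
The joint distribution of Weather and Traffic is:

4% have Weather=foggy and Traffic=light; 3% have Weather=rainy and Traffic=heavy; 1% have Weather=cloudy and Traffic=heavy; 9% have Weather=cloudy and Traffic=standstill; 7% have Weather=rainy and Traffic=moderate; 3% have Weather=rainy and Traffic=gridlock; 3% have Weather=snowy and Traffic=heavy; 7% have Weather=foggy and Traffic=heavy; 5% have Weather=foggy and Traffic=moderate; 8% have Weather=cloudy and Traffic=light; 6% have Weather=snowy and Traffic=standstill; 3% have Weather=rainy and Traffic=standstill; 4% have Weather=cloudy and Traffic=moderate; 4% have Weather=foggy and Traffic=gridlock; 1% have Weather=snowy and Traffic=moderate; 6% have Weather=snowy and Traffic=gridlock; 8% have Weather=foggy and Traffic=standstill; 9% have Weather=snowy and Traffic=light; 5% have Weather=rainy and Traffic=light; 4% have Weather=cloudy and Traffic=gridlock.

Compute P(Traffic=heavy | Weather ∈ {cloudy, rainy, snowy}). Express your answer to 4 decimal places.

P(Weather=cloudy) = 0.08 + 0.04 + 0.01 + 0.04 + 0.09 = 0.26.
P(Weather=rainy) = 0.05 + 0.07 + 0.03 + 0.03 + 0.03 = 0.21.
P(Weather=snowy) = 0.09 + 0.01 + 0.03 + 0.06 + 0.06 = 0.25.
P(Weather ∈ {cloudy, rainy, snowy}) = 0.26 + 0.21 + 0.25 = 0.72; P(Traffic=heavy, Weather ∈ {cloudy, rainy, snowy}) = 0.01 + 0.03 + 0.03 = 0.07.
P(Traffic=heavy | Weather ∈ {cloudy, rainy, snowy}) = 0.07/0.72 = 0.0972.

0.0972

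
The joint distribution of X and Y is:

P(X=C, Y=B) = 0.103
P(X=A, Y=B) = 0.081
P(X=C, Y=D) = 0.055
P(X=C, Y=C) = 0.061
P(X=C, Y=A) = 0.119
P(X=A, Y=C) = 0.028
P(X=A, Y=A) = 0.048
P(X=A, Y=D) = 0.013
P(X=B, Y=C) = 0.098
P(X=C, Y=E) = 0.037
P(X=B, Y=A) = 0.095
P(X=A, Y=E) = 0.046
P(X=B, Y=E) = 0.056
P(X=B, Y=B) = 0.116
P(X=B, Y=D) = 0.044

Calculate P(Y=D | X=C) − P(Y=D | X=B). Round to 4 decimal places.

0.0391

P(X=C) = 0.119 + 0.103 + 0.061 + 0.055 + 0.037 = 0.375; P(Y=D | X=C) = 0.055/0.375 = 0.14667.
P(X=B) = 0.095 + 0.116 + 0.098 + 0.044 + 0.056 = 0.409; P(Y=D | X=B) = 0.044/0.409 = 0.10758.
Difference = 0.0391.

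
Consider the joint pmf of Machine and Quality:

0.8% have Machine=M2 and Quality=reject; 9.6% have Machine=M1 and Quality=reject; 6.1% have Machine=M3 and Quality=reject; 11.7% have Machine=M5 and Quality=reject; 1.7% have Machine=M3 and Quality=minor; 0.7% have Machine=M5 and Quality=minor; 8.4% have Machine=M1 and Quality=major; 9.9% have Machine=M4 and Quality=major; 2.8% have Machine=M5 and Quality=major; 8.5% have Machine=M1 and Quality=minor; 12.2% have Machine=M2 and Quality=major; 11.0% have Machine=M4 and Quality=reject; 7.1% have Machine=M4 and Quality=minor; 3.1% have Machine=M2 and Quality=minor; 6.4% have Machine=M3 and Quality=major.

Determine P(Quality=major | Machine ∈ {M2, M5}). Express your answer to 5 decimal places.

0.47923

P(Machine=M2) = 0.031 + 0.122 + 0.008 = 0.161.
P(Machine=M5) = 0.007 + 0.028 + 0.117 = 0.152.
P(Machine ∈ {M2, M5}) = 0.161 + 0.152 = 0.313; P(Quality=major, Machine ∈ {M2, M5}) = 0.122 + 0.028 = 0.150.
P(Quality=major | Machine ∈ {M2, M5}) = 0.150/0.313 = 0.47923.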